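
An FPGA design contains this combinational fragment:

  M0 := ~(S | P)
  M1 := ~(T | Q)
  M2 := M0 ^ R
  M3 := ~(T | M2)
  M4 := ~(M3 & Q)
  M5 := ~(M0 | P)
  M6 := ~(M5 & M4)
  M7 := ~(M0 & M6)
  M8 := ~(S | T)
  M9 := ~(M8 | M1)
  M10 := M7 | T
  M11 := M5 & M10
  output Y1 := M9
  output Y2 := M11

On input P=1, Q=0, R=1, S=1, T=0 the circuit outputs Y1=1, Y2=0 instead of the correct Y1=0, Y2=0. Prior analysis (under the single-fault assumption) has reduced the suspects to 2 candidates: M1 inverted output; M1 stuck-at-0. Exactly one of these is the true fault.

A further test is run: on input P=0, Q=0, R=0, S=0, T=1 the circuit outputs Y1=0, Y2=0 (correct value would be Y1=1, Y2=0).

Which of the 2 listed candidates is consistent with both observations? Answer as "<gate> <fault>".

M1 inverted output

Evaluate each candidate on input P=0, Q=0, R=0, S=0, T=1:
  M1 inverted output: M0=1, M1=1 [inverted output], M2=1, M3=0, M4=1, M5=0, M6=1, M7=0, M8=0, M9=0, M10=1, M11=0 → Y1=0, Y2=0 — matches
  M1 stuck-at-0: M0=1, M1=0 [stuck-at-0], M2=1, M3=0, M4=1, M5=0, M6=1, M7=0, M8=0, M9=1, M10=1, M11=0 → Y1=1, Y2=0 — eliminated
Only M1 inverted output reproduces the observed Y1=0, Y2=0.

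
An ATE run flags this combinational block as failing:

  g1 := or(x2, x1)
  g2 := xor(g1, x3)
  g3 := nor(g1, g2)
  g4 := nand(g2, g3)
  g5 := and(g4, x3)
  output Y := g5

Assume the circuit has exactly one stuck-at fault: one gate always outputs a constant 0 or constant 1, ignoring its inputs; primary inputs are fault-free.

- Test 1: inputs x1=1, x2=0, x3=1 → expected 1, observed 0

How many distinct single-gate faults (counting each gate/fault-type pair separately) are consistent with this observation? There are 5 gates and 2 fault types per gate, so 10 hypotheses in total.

Fault-free: g1=1, g2=0, g3=0, g4=1, g5=1 → 1. Observed 0.
  g1 stuck-at-0: output 1 ✗
  g1 stuck-at-1: output 1 ✗
  g2 stuck-at-0: output 1 ✗
  g2 stuck-at-1: output 1 ✗
  g3 stuck-at-0: output 1 ✗
  g3 stuck-at-1: output 1 ✗
  g4 stuck-at-0: output 0 ✓
  g4 stuck-at-1: output 1 ✗
  g5 stuck-at-0: output 0 ✓
  g5 stuck-at-1: output 1 ✗
Consistent faults: {g4 stuck-at-0, g5 stuck-at-0} — 2 in all.

2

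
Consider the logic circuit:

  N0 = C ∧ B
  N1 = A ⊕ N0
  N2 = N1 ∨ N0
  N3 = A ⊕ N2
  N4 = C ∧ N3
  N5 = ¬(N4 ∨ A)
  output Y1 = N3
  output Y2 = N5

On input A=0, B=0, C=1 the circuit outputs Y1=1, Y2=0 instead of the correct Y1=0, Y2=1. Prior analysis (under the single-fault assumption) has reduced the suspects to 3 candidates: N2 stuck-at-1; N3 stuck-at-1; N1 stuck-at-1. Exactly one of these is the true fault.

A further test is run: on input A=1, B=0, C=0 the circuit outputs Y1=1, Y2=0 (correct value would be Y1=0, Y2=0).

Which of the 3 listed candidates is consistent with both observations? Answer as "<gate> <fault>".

N3 stuck-at-1

Evaluate each candidate on input A=1, B=0, C=0:
  N2 stuck-at-1: N0=0, N1=1, N2=1 [stuck-at-1], N3=0, N4=0, N5=0 → Y1=0, Y2=0 — eliminated
  N3 stuck-at-1: N0=0, N1=1, N2=1, N3=1 [stuck-at-1], N4=0, N5=0 → Y1=1, Y2=0 — matches
  N1 stuck-at-1: N0=0, N1=1 [stuck-at-1], N2=1, N3=0, N4=0, N5=0 → Y1=0, Y2=0 — eliminated
Only N3 stuck-at-1 reproduces the observed Y1=1, Y2=0.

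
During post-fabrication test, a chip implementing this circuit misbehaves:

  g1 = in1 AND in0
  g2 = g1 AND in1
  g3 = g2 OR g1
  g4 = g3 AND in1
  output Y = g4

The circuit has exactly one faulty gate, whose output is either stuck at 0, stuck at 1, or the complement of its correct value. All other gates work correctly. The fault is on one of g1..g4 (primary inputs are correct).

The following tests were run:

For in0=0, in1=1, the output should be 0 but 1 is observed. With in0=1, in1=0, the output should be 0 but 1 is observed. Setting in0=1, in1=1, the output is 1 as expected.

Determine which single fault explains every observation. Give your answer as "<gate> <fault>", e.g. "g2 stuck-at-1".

g4 stuck-at-1

Fault-free values for test 1 (in0=0, in1=1): g1=0, g2=0, g3=0, g4=0, giving Y=0. Observed 1.
Test 1: faults giving observed 1 are {g1 stuck-at-1, g1 inverted output, g2 stuck-at-1, g2 inverted output, g3 stuck-at-1, g3 inverted output, g4 stuck-at-1, g4 inverted output}.
Test 2 (in0=1, in1=0): fault-free g1=0, g2=0, g3=0, g4=0 → 0; observed 1. Eliminates g1 stuck-at-1, g1 inverted output, g2 stuck-at-1, g2 inverted output, g3 stuck-at-1, g3 inverted output.
Test 3 (in0=1, in1=1): fault-free g1=1, g2=1, g3=1, g4=1 → 1; observed 1. Eliminates g4 inverted output.
Only g4 stuck-at-1 is consistent with every test.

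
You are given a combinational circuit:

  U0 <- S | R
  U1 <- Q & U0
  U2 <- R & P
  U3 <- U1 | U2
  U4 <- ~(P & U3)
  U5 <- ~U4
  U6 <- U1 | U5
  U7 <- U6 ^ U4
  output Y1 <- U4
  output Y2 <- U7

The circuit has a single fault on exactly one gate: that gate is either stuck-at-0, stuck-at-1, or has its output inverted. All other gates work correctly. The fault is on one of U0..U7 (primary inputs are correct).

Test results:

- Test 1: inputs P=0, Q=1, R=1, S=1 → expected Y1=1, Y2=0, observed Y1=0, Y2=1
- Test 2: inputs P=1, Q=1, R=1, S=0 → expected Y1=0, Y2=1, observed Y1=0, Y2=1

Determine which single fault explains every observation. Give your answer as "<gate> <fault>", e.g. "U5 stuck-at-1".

U4 stuck-at-0

Fault-free values for test 1 (P=0, Q=1, R=1, S=1): U0=1, U1=1, U2=0, U3=1, U4=1, U5=0, U6=1, U7=0, giving Y1=1, Y2=0. Observed Y1=0, Y2=1.
Test 1: faults giving observed Y1=0, Y2=1 are {U4 stuck-at-0, U4 inverted output}.
Test 2 (P=1, Q=1, R=1, S=0): fault-free U0=1, U1=1, U2=1, U3=1, U4=0, U5=1, U6=1, U7=1 → Y1=0, Y2=1; observed Y1=0, Y2=1. Eliminates U4 inverted output.
Only U4 stuck-at-0 is consistent with every test.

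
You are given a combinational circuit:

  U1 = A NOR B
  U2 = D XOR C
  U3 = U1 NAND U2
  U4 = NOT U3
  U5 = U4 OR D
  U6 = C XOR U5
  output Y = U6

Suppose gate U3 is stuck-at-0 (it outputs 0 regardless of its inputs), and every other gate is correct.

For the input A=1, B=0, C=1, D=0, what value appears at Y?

Propagate with U3 forced: U1=0, U2=1, U3=0 [stuck-at-0], U4=1, U5=1, U6=0.
So Y = 0. (Without the fault it would be 1.)

0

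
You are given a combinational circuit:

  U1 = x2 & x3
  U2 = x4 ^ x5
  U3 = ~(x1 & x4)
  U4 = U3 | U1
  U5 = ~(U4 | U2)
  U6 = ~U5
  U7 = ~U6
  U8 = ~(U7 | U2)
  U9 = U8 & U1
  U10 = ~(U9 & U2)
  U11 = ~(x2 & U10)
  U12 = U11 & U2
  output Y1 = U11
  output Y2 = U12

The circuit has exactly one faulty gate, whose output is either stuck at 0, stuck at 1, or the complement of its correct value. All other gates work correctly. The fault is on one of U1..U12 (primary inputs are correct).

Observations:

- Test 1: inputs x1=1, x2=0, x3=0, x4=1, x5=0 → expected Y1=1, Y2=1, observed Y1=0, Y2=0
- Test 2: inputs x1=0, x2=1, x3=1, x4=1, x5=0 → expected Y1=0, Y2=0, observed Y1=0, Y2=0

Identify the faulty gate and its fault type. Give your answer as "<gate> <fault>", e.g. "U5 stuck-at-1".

U11 stuck-at-0

Fault-free values for test 1 (x1=1, x2=0, x3=0, x4=1, x5=0): U1=0, U2=1, U3=0, U4=0, U5=0, U6=1, U7=0, U8=0, U9=0, U10=1, U11=1, U12=1, giving Y1=1, Y2=1. Observed Y1=0, Y2=0.
Test 1: faults giving observed Y1=0, Y2=0 are {U11 stuck-at-0, U11 inverted output}.
Test 2 (x1=0, x2=1, x3=1, x4=1, x5=0): fault-free U1=1, U2=1, U3=1, U4=1, U5=0, U6=1, U7=0, U8=0, U9=0, U10=1, U11=0, U12=0 → Y1=0, Y2=0; observed Y1=0, Y2=0. Eliminates U11 inverted output.
Only U11 stuck-at-0 is consistent with every test.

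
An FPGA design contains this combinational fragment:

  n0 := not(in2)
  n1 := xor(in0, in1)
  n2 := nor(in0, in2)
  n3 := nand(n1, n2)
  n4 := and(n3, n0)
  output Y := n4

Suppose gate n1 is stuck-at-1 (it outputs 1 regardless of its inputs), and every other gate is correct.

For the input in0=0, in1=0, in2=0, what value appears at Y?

0

Propagate with n1 forced: n0=1, n1=1 [stuck-at-1], n2=1, n3=0, n4=0.
So Y = 0. (Without the fault it would be 1.)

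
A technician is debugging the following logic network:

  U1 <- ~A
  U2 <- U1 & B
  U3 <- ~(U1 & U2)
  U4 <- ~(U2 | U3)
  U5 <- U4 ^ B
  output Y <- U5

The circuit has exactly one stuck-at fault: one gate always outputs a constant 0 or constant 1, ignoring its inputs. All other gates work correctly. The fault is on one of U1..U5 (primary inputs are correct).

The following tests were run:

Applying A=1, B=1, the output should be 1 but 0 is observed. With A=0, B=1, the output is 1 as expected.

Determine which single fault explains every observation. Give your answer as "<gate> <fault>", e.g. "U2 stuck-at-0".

U3 stuck-at-0

Fault-free values for test 1 (A=1, B=1): U1=0, U2=0, U3=1, U4=0, U5=1, giving Y=1. Observed 0.
Test 1: faults giving observed 0 are {U3 stuck-at-0, U4 stuck-at-1, U5 stuck-at-0}.
Test 2 (A=0, B=1): fault-free U1=1, U2=1, U3=0, U4=0, U5=1 → 1; observed 1. Eliminates U4 stuck-at-1, U5 stuck-at-0.
Only U3 stuck-at-0 is consistent with every test.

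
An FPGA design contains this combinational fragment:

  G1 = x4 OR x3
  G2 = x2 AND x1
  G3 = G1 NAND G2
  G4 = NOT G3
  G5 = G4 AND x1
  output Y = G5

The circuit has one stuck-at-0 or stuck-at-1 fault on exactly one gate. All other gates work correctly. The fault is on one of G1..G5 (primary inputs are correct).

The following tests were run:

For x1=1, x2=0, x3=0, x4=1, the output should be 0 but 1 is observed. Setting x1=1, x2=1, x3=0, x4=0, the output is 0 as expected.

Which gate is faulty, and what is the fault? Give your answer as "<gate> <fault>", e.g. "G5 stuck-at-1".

Fault-free values for test 1 (x1=1, x2=0, x3=0, x4=1): G1=1, G2=0, G3=1, G4=0, G5=0, giving Y=0. Observed 1.
Test 1: faults giving observed 1 are {G2 stuck-at-1, G3 stuck-at-0, G4 stuck-at-1, G5 stuck-at-1}.
Test 2 (x1=1, x2=1, x3=0, x4=0): fault-free G1=0, G2=1, G3=1, G4=0, G5=0 → 0; observed 0. Eliminates G3 stuck-at-0, G4 stuck-at-1, G5 stuck-at-1.
Only G2 stuck-at-1 is consistent with every test.

G2 stuck-at-1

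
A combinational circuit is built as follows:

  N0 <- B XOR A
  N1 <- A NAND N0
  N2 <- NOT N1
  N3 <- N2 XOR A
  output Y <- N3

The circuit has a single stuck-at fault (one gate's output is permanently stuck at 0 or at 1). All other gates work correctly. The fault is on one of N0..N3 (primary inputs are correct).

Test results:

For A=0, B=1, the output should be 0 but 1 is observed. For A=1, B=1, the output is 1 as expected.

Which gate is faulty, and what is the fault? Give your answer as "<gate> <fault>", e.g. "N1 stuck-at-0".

N3 stuck-at-1

Fault-free values for test 1 (A=0, B=1): N0=1, N1=1, N2=0, N3=0, giving Y=0. Observed 1.
Test 1: faults giving observed 1 are {N1 stuck-at-0, N2 stuck-at-1, N3 stuck-at-1}.
Test 2 (A=1, B=1): fault-free N0=0, N1=1, N2=0, N3=1 → 1; observed 1. Eliminates N1 stuck-at-0, N2 stuck-at-1.
Only N3 stuck-at-1 is consistent with every test.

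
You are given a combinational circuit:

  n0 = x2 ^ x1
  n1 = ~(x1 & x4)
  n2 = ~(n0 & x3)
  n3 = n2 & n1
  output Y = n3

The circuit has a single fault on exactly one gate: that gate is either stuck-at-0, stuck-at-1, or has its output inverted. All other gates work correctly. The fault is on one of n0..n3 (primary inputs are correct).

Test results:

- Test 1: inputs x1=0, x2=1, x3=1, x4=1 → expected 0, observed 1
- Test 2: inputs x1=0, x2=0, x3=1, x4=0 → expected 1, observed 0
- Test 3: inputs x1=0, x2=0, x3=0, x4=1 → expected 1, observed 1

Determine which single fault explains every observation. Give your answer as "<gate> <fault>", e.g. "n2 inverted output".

n0 inverted output

Fault-free values for test 1 (x1=0, x2=1, x3=1, x4=1): n0=1, n1=1, n2=0, n3=0, giving Y=0. Observed 1.
Test 1: faults giving observed 1 are {n0 stuck-at-0, n0 inverted output, n2 stuck-at-1, n2 inverted output, n3 stuck-at-1, n3 inverted output}.
Test 2 (x1=0, x2=0, x3=1, x4=0): fault-free n0=0, n1=1, n2=1, n3=1 → 1; observed 0. Eliminates n0 stuck-at-0, n2 stuck-at-1, n3 stuck-at-1.
Test 3 (x1=0, x2=0, x3=0, x4=1): fault-free n0=0, n1=1, n2=1, n3=1 → 1; observed 1. Eliminates n2 inverted output, n3 inverted output.
Only n0 inverted output is consistent with every test.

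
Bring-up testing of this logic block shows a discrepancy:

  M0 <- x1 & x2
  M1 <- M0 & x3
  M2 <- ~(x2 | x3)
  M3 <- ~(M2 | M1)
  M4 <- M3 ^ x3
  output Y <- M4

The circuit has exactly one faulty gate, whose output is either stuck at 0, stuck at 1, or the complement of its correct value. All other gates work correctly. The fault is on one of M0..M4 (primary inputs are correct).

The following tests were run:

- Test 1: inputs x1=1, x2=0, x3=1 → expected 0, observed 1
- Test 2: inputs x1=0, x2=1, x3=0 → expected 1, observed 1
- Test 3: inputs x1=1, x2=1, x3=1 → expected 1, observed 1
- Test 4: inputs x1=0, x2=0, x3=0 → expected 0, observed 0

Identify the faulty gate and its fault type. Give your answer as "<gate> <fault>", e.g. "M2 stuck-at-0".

M0 stuck-at-1

Fault-free values for test 1 (x1=1, x2=0, x3=1): M0=0, M1=0, M2=0, M3=1, M4=0, giving Y=0. Observed 1.
Test 1: faults giving observed 1 are {M0 stuck-at-1, M0 inverted output, M1 stuck-at-1, M1 inverted output, M2 stuck-at-1, M2 inverted output, M3 stuck-at-0, M3 inverted output, M4 stuck-at-1, M4 inverted output}.
Test 2 (x1=0, x2=1, x3=0): fault-free M0=0, M1=0, M2=0, M3=1, M4=1 → 1; observed 1. Eliminates M1 stuck-at-1, M1 inverted output, M2 stuck-at-1, M2 inverted output, M3 stuck-at-0, M3 inverted output, M4 inverted output.
Test 3 (x1=1, x2=1, x3=1): fault-free M0=1, M1=1, M2=0, M3=0, M4=1 → 1; observed 1. Eliminates M0 inverted output.
Test 4 (x1=0, x2=0, x3=0): fault-free M0=0, M1=0, M2=1, M3=0, M4=0 → 0; observed 0. Eliminates M4 stuck-at-1.
Only M0 stuck-at-1 is consistent with every test.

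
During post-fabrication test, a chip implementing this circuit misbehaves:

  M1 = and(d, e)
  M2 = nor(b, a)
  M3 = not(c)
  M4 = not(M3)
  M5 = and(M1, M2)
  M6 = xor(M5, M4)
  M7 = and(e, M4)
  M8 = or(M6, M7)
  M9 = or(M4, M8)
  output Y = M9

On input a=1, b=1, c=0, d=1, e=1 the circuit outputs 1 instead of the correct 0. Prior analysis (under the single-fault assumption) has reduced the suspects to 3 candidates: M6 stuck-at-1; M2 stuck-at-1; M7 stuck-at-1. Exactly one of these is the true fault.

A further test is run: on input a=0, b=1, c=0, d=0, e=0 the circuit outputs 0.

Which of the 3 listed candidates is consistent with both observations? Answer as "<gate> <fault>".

Evaluate each candidate on input a=0, b=1, c=0, d=0, e=0:
  M6 stuck-at-1: M1=0, M2=0, M3=1, M4=0, M5=0, M6=1 [stuck-at-1], M7=0, M8=1, M9=1 → 1 — eliminated
  M2 stuck-at-1: M1=0, M2=1 [stuck-at-1], M3=1, M4=0, M5=0, M6=0, M7=0, M8=0, M9=0 → 0 — matches
  M7 stuck-at-1: M1=0, M2=0, M3=1, M4=0, M5=0, M6=0, M7=1 [stuck-at-1], M8=1, M9=1 → 1 — eliminated
Only M2 stuck-at-1 reproduces the observed 0.

M2 stuck-at-1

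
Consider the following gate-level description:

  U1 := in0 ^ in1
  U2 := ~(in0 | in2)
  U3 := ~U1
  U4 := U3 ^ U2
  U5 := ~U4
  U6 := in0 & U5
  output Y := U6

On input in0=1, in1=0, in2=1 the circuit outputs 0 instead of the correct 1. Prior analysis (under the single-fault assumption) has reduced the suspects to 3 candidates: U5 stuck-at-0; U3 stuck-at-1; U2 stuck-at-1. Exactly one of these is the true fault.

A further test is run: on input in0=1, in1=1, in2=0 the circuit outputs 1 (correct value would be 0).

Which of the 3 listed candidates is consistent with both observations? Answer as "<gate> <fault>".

U2 stuck-at-1

Evaluate each candidate on input in0=1, in1=1, in2=0:
  U5 stuck-at-0: U1=0, U2=0, U3=1, U4=1, U5=0 [stuck-at-0], U6=0 → 0 — eliminated
  U3 stuck-at-1: U1=0, U2=0, U3=1 [stuck-at-1], U4=1, U5=0, U6=0 → 0 — eliminated
  U2 stuck-at-1: U1=0, U2=1 [stuck-at-1], U3=1, U4=0, U5=1, U6=1 → 1 — matches
Only U2 stuck-at-1 reproduces the observed 1.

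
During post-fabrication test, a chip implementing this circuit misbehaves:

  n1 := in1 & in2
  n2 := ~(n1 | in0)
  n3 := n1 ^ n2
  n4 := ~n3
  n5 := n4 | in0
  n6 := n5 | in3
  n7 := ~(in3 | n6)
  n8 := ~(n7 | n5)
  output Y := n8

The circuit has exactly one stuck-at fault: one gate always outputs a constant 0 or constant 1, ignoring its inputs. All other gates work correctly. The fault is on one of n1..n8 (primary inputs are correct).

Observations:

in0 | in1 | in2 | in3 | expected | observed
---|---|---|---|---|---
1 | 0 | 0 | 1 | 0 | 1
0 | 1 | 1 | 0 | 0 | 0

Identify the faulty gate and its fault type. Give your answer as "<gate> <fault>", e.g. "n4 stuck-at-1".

n5 stuck-at-0

Fault-free values for test 1 (in0=1, in1=0, in2=0, in3=1): n1=0, n2=0, n3=0, n4=1, n5=1, n6=1, n7=0, n8=0, giving Y=0. Observed 1.
Test 1: faults giving observed 1 are {n5 stuck-at-0, n8 stuck-at-1}.
Test 2 (in0=0, in1=1, in2=1, in3=0): fault-free n1=1, n2=0, n3=1, n4=0, n5=0, n6=0, n7=1, n8=0 → 0; observed 0. Eliminates n8 stuck-at-1.
Only n5 stuck-at-0 is consistent with every test.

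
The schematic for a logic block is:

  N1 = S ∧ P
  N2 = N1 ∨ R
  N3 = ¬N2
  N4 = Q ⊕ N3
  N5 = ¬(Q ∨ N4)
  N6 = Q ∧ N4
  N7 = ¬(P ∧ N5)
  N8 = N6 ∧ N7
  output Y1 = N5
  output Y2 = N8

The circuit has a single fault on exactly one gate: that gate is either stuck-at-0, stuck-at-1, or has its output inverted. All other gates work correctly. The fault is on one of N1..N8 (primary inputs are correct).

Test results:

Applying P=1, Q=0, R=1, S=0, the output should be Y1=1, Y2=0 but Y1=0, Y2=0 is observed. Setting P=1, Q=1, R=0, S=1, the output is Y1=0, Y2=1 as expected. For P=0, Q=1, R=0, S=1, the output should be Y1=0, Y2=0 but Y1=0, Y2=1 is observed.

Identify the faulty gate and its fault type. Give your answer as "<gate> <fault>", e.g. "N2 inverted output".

Fault-free values for test 1 (P=1, Q=0, R=1, S=0): N1=0, N2=1, N3=0, N4=0, N5=1, N6=0, N7=0, N8=0, giving Y1=1, Y2=0. Observed Y1=0, Y2=0.
Test 1: faults giving observed Y1=0, Y2=0 are {N2 stuck-at-0, N2 inverted output, N3 stuck-at-1, N3 inverted output, N4 stuck-at-1, N4 inverted output, N5 stuck-at-0, N5 inverted output}.
Test 2 (P=1, Q=1, R=0, S=1): fault-free N1=1, N2=1, N3=0, N4=1, N5=0, N6=1, N7=1, N8=1 → Y1=0, Y2=1; observed Y1=0, Y2=1. Eliminates N2 stuck-at-0, N2 inverted output, N3 stuck-at-1, N3 inverted output, N4 inverted output, N5 inverted output.
Test 3 (P=0, Q=1, R=0, S=1): fault-free N1=0, N2=0, N3=1, N4=0, N5=0, N6=0, N7=1, N8=0 → Y1=0, Y2=0; observed Y1=0, Y2=1. Eliminates N5 stuck-at-0.
Only N4 stuck-at-1 is consistent with every test.

N4 stuck-at-1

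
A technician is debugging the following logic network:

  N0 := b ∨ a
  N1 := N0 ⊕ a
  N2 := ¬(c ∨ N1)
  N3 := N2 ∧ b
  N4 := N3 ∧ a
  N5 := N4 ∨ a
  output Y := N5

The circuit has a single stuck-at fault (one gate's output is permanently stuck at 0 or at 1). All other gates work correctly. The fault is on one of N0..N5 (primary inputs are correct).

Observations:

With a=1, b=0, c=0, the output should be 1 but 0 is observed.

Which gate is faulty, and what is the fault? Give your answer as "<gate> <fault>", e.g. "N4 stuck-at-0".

Fault-free values for test 1 (a=1, b=0, c=0): N0=1, N1=0, N2=1, N3=0, N4=0, N5=1, giving Y=1. Observed 0.
Test 1: faults giving observed 0 are {N5 stuck-at-0}.
Only N5 stuck-at-0 is consistent with every test.

N5 stuck-at-0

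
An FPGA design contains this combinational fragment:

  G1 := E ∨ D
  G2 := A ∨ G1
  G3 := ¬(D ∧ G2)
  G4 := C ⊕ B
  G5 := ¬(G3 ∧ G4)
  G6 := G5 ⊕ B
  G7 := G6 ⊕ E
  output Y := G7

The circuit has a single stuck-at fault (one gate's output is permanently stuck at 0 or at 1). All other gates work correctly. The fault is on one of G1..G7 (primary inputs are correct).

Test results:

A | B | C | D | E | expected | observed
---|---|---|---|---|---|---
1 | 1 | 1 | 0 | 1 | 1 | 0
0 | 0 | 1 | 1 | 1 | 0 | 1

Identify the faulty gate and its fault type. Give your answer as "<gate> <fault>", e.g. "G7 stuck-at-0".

G5 stuck-at-0

Fault-free values for test 1 (A=1, B=1, C=1, D=0, E=1): G1=1, G2=1, G3=1, G4=0, G5=1, G6=0, G7=1, giving Y=1. Observed 0.
Test 1: faults giving observed 0 are {G4 stuck-at-1, G5 stuck-at-0, G6 stuck-at-1, G7 stuck-at-0}.
Test 2 (A=0, B=0, C=1, D=1, E=1): fault-free G1=1, G2=1, G3=0, G4=1, G5=1, G6=1, G7=0 → 0; observed 1. Eliminates G4 stuck-at-1, G6 stuck-at-1, G7 stuck-at-0.
Only G5 stuck-at-0 is consistent with every test.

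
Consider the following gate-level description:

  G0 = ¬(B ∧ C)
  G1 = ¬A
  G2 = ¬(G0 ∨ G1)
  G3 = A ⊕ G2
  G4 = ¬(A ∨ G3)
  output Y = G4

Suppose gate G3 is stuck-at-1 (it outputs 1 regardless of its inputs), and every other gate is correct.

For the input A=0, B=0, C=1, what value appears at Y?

Propagate with G3 forced: G0=1, G1=1, G2=0, G3=1 [stuck-at-1], G4=0.
So Y = 0. (Without the fault it would be 1.)

0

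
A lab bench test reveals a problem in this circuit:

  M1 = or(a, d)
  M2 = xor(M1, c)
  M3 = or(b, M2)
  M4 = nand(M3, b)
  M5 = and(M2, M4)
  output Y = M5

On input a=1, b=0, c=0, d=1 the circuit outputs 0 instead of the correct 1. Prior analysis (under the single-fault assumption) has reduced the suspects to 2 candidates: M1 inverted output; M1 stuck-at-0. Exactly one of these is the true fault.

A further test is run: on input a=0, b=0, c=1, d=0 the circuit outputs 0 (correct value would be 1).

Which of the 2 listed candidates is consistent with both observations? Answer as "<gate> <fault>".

M1 inverted output

Evaluate each candidate on input a=0, b=0, c=1, d=0:
  M1 inverted output: M1=1 [inverted output], M2=0, M3=0, M4=1, M5=0 → 0 — matches
  M1 stuck-at-0: M1=0 [stuck-at-0], M2=1, M3=1, M4=1, M5=1 → 1 — eliminated
Only M1 inverted output reproduces the observed 0.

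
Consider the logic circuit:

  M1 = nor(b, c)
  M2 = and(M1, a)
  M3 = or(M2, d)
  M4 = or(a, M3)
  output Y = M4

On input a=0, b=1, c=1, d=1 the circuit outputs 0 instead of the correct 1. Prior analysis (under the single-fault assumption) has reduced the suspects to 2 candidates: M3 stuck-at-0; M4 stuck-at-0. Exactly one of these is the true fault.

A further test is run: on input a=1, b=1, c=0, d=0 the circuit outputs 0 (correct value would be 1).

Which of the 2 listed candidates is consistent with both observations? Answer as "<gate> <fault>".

Evaluate each candidate on input a=1, b=1, c=0, d=0:
  M3 stuck-at-0: M1=0, M2=0, M3=0 [stuck-at-0], M4=1 → 1 — eliminated
  M4 stuck-at-0: M1=0, M2=0, M3=0, M4=0 [stuck-at-0] → 0 — matches
Only M4 stuck-at-0 reproduces the observed 0.

M4 stuck-at-0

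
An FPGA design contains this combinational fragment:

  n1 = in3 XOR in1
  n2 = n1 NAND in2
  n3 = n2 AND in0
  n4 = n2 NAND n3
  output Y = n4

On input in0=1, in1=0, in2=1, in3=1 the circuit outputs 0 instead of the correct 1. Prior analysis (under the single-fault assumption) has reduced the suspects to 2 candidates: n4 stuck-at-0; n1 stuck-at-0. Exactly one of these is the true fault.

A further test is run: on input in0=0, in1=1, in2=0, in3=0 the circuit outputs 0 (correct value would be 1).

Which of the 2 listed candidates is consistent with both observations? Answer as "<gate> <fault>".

Evaluate each candidate on input in0=0, in1=1, in2=0, in3=0:
  n4 stuck-at-0: n1=1, n2=1, n3=0, n4=0 [stuck-at-0] → 0 — matches
  n1 stuck-at-0: n1=0 [stuck-at-0], n2=1, n3=0, n4=1 → 1 — eliminated
Only n4 stuck-at-0 reproduces the observed 0.

n4 stuck-at-0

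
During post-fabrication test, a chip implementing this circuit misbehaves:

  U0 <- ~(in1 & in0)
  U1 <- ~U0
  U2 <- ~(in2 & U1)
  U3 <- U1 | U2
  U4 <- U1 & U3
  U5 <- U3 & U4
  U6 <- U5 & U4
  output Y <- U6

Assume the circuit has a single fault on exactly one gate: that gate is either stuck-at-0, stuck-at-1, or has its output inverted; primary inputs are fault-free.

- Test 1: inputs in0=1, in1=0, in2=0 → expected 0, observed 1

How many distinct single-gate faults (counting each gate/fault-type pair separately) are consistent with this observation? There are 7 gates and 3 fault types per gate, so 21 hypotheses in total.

8

Fault-free: U0=1, U1=0, U2=1, U3=1, U4=0, U5=0, U6=0 → 0. Observed 1.
  U0: stuck-at-0, inverted output ✓; others ✗
  U1: stuck-at-1, inverted output ✓; others ✗
  U2: none of the 3 fault types match ✗
  U3: none of the 3 fault types match ✗
  U4: stuck-at-1, inverted output ✓; others ✗
  U5: none of the 3 fault types match ✗
  U6: stuck-at-1, inverted output ✓; others ✗
Consistent faults: {U0 stuck-at-0, U0 inverted output, U1 stuck-at-1, U1 inverted output, U4 stuck-at-1, U4 inverted output, U6 stuck-at-1, U6 inverted output} — 8 in all.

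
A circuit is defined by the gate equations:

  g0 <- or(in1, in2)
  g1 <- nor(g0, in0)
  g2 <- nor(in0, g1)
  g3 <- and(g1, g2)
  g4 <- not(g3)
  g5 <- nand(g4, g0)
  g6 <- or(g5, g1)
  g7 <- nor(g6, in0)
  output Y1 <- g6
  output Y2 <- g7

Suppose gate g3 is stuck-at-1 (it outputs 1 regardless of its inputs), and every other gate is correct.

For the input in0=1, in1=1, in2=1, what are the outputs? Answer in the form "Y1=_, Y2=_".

Propagate with g3 forced: g0=1, g1=0, g2=0, g3=1 [stuck-at-1], g4=0, g5=1, g6=1, g7=0.
So the outputs are Y1=1, Y2=0. (Without the fault they would be Y1=0, Y2=0.)

Y1=1, Y2=0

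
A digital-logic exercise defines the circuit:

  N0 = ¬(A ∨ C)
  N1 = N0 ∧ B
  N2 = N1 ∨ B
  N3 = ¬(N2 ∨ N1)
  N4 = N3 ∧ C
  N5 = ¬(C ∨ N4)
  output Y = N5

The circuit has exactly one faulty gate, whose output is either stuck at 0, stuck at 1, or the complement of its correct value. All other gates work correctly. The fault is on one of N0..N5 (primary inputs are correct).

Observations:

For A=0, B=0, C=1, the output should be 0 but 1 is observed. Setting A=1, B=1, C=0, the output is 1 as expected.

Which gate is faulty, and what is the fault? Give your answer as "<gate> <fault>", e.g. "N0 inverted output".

Fault-free values for test 1 (A=0, B=0, C=1): N0=0, N1=0, N2=0, N3=1, N4=1, N5=0, giving Y=0. Observed 1.
Test 1: faults giving observed 1 are {N5 stuck-at-1, N5 inverted output}.
Test 2 (A=1, B=1, C=0): fault-free N0=0, N1=0, N2=1, N3=0, N4=0, N5=1 → 1; observed 1. Eliminates N5 inverted output.
Only N5 stuck-at-1 is consistent with every test.

N5 stuck-at-1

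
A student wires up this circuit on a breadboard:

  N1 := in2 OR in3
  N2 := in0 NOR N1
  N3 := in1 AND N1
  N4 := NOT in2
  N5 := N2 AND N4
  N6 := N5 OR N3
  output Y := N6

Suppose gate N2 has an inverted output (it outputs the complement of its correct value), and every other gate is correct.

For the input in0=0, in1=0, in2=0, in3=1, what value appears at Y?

1

Propagate with N2 forced: N1=1, N2=1 [inverted output], N3=0, N4=1, N5=1, N6=1.
So Y = 1. (Without the fault it would be 0.)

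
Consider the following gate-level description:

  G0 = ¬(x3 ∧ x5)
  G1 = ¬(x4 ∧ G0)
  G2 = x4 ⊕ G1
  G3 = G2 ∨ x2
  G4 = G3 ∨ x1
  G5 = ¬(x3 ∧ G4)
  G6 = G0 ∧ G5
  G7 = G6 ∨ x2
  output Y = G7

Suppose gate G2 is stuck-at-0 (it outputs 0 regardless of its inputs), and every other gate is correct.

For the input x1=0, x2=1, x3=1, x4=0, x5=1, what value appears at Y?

Propagate with G2 forced: G0=0, G1=1, G2=0 [stuck-at-0], G3=1, G4=1, G5=0, G6=0, G7=1.
So Y = 1. (Same as the fault-free value — the fault is masked on this input.)

1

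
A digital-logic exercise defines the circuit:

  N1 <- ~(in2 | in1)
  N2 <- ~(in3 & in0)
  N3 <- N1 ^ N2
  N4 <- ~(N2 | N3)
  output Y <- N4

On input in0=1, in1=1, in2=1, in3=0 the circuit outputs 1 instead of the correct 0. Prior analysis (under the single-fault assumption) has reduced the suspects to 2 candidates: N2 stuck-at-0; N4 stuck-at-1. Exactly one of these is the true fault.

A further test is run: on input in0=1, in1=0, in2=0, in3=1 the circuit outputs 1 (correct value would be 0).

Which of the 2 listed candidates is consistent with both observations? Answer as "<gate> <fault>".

N4 stuck-at-1

Evaluate each candidate on input in0=1, in1=0, in2=0, in3=1:
  N2 stuck-at-0: N1=1, N2=0 [stuck-at-0], N3=1, N4=0 → 0 — eliminated
  N4 stuck-at-1: N1=1, N2=0, N3=1, N4=1 [stuck-at-1] → 1 — matches
Only N4 stuck-at-1 reproduces the observed 1.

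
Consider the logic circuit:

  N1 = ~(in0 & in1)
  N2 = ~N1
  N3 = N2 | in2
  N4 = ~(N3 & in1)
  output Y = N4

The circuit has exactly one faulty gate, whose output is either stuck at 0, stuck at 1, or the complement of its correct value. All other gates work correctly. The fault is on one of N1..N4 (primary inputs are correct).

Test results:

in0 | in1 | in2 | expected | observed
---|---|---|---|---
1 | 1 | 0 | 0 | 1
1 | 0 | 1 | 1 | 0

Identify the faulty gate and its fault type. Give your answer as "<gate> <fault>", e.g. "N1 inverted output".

Fault-free values for test 1 (in0=1, in1=1, in2=0): N1=0, N2=1, N3=1, N4=0, giving Y=0. Observed 1.
Test 1: faults giving observed 1 are {N1 stuck-at-1, N1 inverted output, N2 stuck-at-0, N2 inverted output, N3 stuck-at-0, N3 inverted output, N4 stuck-at-1, N4 inverted output}.
Test 2 (in0=1, in1=0, in2=1): fault-free N1=1, N2=0, N3=1, N4=1 → 1; observed 0. Eliminates N1 stuck-at-1, N1 inverted output, N2 stuck-at-0, N2 inverted output, N3 stuck-at-0, N3 inverted output, N4 stuck-at-1.
Only N4 inverted output is consistent with every test.

N4 inverted output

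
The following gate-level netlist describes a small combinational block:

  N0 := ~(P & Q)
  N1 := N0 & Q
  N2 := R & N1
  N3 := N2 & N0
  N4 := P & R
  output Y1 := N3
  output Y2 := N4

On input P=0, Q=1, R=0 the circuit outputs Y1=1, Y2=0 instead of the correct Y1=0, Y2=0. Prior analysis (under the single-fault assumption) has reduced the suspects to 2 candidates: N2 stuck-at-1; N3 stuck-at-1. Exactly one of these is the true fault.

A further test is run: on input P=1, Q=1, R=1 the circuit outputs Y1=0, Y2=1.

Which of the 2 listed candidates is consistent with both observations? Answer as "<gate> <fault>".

N2 stuck-at-1

Evaluate each candidate on input P=1, Q=1, R=1:
  N2 stuck-at-1: N0=0, N1=0, N2=1 [stuck-at-1], N3=0, N4=1 → Y1=0, Y2=1 — matches
  N3 stuck-at-1: N0=0, N1=0, N2=0, N3=1 [stuck-at-1], N4=1 → Y1=1, Y2=1 — eliminated
Only N2 stuck-at-1 reproduces the observed Y1=0, Y2=1.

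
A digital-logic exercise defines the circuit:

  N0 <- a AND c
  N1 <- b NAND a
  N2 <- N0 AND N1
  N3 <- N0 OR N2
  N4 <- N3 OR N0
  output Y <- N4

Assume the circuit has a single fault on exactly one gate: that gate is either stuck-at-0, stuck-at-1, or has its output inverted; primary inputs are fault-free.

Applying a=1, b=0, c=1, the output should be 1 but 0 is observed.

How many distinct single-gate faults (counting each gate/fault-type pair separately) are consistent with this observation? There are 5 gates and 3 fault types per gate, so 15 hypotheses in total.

4

Fault-free: N0=1, N1=1, N2=1, N3=1, N4=1 → 1. Observed 0.
  N0: stuck-at-0, inverted output ✓; others ✗
  N1: none of the 3 fault types match ✗
  N2: none of the 3 fault types match ✗
  N3: none of the 3 fault types match ✗
  N4: stuck-at-0, inverted output ✓; others ✗
Consistent faults: {N0 stuck-at-0, N0 inverted output, N4 stuck-at-0, N4 inverted output} — 4 in all.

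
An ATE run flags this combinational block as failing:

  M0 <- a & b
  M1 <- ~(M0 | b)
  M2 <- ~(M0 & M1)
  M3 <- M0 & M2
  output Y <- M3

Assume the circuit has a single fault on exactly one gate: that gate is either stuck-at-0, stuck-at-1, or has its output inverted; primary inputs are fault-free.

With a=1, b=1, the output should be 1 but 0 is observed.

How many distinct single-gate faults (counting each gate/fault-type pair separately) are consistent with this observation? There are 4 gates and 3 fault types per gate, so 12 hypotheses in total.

8

Fault-free: M0=1, M1=0, M2=1, M3=1 → 1. Observed 0.
  M0 stuck-at-0: output 0 ✓
  M0 stuck-at-1: output 1 ✗
  M0 inverted output: output 0 ✓
  M1 stuck-at-0: output 1 ✗
  M1 stuck-at-1: output 0 ✓
  M1 inverted output: output 0 ✓
  M2 stuck-at-0: output 0 ✓
  M2 stuck-at-1: output 1 ✗
  M2 inverted output: output 0 ✓
  M3 stuck-at-0: output 0 ✓
  M3 stuck-at-1: output 1 ✗
  M3 inverted output: output 0 ✓
Consistent faults: {M0 stuck-at-0, M0 inverted output, M1 stuck-at-1, M1 inverted output, M2 stuck-at-0, M2 inverted output, M3 stuck-at-0, M3 inverted output} — 8 in all.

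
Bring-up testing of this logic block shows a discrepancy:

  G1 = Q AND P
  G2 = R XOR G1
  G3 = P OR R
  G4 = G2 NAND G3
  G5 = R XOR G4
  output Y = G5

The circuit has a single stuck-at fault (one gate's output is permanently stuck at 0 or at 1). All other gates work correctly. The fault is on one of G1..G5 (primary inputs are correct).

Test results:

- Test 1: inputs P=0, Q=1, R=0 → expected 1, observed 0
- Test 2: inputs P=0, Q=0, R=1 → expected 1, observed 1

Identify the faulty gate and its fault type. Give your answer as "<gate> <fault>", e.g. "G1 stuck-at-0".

Fault-free values for test 1 (P=0, Q=1, R=0): G1=0, G2=0, G3=0, G4=1, G5=1, giving Y=1. Observed 0.
Test 1: faults giving observed 0 are {G4 stuck-at-0, G5 stuck-at-0}.
Test 2 (P=0, Q=0, R=1): fault-free G1=0, G2=1, G3=1, G4=0, G5=1 → 1; observed 1. Eliminates G5 stuck-at-0.
Only G4 stuck-at-0 is consistent with every test.

G4 stuck-at-0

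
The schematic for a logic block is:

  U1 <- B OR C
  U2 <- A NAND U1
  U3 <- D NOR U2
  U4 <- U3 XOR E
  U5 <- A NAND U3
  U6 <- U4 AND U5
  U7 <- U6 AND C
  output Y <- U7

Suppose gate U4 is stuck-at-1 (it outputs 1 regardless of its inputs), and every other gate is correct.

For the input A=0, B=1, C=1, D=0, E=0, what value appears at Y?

1

Propagate with U4 forced: U1=1, U2=1, U3=0, U4=1 [stuck-at-1], U5=1, U6=1, U7=1.
So Y = 1. (Without the fault it would be 0.)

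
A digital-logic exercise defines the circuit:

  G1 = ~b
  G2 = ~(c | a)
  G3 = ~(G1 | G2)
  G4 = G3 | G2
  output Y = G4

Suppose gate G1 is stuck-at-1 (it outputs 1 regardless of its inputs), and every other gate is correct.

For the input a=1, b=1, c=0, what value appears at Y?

0

Propagate with G1 forced: G1=1 [stuck-at-1], G2=0, G3=0, G4=0.
So Y = 0. (Without the fault it would be 1.)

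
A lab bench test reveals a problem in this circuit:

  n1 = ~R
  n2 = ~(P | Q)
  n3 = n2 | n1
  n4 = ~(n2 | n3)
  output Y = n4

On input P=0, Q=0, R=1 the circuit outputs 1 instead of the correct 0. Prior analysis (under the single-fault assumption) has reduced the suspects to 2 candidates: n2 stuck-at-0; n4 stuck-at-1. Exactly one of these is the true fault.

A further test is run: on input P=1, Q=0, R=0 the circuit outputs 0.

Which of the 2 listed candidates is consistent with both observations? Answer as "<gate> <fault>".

n2 stuck-at-0

Evaluate each candidate on input P=1, Q=0, R=0:
  n2 stuck-at-0: n1=1, n2=0 [stuck-at-0], n3=1, n4=0 → 0 — matches
  n4 stuck-at-1: n1=1, n2=0, n3=1, n4=1 [stuck-at-1] → 1 — eliminated
Only n2 stuck-at-0 reproduces the observed 0.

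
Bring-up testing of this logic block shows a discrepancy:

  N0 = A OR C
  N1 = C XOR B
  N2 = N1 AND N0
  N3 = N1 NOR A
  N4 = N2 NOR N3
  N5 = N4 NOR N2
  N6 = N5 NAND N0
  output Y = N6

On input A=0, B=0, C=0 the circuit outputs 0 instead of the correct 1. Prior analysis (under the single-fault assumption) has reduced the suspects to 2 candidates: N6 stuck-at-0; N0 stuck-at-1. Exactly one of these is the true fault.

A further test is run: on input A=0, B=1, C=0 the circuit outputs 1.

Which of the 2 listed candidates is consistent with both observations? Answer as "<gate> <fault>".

N0 stuck-at-1

Evaluate each candidate on input A=0, B=1, C=0:
  N6 stuck-at-0: N0=0, N1=1, N2=0, N3=0, N4=1, N5=0, N6=0 [stuck-at-0] → 0 — eliminated
  N0 stuck-at-1: N0=1 [stuck-at-1], N1=1, N2=1, N3=0, N4=0, N5=0, N6=1 → 1 — matches
Only N0 stuck-at-1 reproduces the observed 1.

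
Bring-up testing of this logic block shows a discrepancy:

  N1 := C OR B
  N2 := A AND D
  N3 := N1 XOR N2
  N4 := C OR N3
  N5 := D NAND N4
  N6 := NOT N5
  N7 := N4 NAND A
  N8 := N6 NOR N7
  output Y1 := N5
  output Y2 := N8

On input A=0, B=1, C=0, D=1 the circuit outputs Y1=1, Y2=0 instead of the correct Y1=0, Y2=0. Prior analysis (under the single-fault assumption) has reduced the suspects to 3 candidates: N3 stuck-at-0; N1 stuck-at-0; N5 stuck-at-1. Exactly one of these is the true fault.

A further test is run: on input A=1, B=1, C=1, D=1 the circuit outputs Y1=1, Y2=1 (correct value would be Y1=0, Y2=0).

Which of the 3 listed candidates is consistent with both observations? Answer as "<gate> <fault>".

N5 stuck-at-1

Evaluate each candidate on input A=1, B=1, C=1, D=1:
  N3 stuck-at-0: N1=1, N2=1, N3=0 [stuck-at-0], N4=1, N5=0, N6=1, N7=0, N8=0 → Y1=0, Y2=0 — eliminated
  N1 stuck-at-0: N1=0 [stuck-at-0], N2=1, N3=1, N4=1, N5=0, N6=1, N7=0, N8=0 → Y1=0, Y2=0 — eliminated
  N5 stuck-at-1: N1=1, N2=1, N3=0, N4=1, N5=1 [stuck-at-1], N6=0, N7=0, N8=1 → Y1=1, Y2=1 — matches
Only N5 stuck-at-1 reproduces the observed Y1=1, Y2=1.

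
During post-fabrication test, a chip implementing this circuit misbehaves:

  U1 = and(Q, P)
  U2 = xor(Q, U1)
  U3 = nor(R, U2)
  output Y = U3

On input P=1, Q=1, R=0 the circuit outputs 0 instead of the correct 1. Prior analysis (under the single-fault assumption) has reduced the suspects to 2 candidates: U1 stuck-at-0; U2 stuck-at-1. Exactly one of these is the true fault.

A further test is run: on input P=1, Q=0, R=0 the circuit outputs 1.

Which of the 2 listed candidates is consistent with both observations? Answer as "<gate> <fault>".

U1 stuck-at-0

Evaluate each candidate on input P=1, Q=0, R=0:
  U1 stuck-at-0: U1=0 [stuck-at-0], U2=0, U3=1 → 1 — matches
  U2 stuck-at-1: U1=0, U2=1 [stuck-at-1], U3=0 → 0 — eliminated
Only U1 stuck-at-0 reproduces the observed 1.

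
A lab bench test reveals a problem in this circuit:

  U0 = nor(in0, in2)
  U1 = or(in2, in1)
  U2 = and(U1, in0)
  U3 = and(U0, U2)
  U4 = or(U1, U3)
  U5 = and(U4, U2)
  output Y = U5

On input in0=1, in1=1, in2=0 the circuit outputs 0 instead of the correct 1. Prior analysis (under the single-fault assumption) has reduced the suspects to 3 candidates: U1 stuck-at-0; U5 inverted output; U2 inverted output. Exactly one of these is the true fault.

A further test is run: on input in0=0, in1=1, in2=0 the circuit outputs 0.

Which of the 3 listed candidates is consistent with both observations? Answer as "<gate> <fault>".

U1 stuck-at-0

Evaluate each candidate on input in0=0, in1=1, in2=0:
  U1 stuck-at-0: U0=1, U1=0 [stuck-at-0], U2=0, U3=0, U4=0, U5=0 → 0 — matches
  U5 inverted output: U0=1, U1=1, U2=0, U3=0, U4=1, U5=1 [inverted output] → 1 — eliminated
  U2 inverted output: U0=1, U1=1, U2=1 [inverted output], U3=1, U4=1, U5=1 → 1 — eliminated
Only U1 stuck-at-0 reproduces the observed 0.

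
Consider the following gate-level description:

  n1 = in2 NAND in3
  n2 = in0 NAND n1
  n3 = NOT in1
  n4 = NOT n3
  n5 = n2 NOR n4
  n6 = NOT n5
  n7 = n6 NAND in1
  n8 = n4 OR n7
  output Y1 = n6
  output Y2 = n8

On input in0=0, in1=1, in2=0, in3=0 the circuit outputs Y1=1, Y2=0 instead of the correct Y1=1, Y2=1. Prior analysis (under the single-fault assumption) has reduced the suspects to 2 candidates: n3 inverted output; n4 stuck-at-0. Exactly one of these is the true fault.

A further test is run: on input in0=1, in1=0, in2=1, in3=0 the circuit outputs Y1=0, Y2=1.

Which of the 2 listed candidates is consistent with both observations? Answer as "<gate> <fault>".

Evaluate each candidate on input in0=1, in1=0, in2=1, in3=0:
  n3 inverted output: n1=1, n2=0, n3=0 [inverted output], n4=1, n5=0, n6=1, n7=1, n8=1 → Y1=1, Y2=1 — eliminated
  n4 stuck-at-0: n1=1, n2=0, n3=1, n4=0 [stuck-at-0], n5=1, n6=0, n7=1, n8=1 → Y1=0, Y2=1 — matches
Only n4 stuck-at-0 reproduces the observed Y1=0, Y2=1.

n4 stuck-at-0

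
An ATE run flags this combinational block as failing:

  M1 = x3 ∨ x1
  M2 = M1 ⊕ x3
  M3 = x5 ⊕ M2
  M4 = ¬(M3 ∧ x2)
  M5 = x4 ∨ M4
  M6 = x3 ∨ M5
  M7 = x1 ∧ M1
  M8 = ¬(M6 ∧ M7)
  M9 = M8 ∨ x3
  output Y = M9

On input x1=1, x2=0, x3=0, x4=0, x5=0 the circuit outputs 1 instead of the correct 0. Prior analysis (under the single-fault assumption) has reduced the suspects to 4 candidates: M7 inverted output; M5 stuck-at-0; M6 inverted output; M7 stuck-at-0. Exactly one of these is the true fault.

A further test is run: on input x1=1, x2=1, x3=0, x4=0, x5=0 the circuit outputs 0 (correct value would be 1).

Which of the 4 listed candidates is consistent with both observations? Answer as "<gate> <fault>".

M6 inverted output

Evaluate each candidate on input x1=1, x2=1, x3=0, x4=0, x5=0:
  M7 inverted output: M1=1, M2=1, M3=1, M4=0, M5=0, M6=0, M7=0 [inverted output], M8=1, M9=1 → 1 — eliminated
  M5 stuck-at-0: M1=1, M2=1, M3=1, M4=0, M5=0 [stuck-at-0], M6=0, M7=1, M8=1, M9=1 → 1 — eliminated
  M6 inverted output: M1=1, M2=1, M3=1, M4=0, M5=0, M6=1 [inverted output], M7=1, M8=0, M9=0 → 0 — matches
  M7 stuck-at-0: M1=1, M2=1, M3=1, M4=0, M5=0, M6=0, M7=0 [stuck-at-0], M8=1, M9=1 → 1 — eliminated
Only M6 inverted output reproduces the observed 0.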